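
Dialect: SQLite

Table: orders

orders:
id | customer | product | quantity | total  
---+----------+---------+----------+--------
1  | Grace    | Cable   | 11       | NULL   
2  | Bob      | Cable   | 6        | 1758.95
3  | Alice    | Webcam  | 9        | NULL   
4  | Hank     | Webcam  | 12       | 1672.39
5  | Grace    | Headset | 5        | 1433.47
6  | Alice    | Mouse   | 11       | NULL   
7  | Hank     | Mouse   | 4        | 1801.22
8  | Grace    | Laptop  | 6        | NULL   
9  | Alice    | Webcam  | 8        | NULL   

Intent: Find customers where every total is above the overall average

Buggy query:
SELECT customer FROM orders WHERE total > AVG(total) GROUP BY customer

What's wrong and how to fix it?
Bug: WHERE evaluates per row before aggregation, so AVG() is unavailable

Fix: Compute the overall average in a scalar subquery and compare each group's MIN against it in HAVING

Corrected query:
SELECT customer FROM orders GROUP BY customer HAVING MIN(total) > (SELECT AVG(total) FROM orders)

Result:
customer
--------
Bob     
Hank    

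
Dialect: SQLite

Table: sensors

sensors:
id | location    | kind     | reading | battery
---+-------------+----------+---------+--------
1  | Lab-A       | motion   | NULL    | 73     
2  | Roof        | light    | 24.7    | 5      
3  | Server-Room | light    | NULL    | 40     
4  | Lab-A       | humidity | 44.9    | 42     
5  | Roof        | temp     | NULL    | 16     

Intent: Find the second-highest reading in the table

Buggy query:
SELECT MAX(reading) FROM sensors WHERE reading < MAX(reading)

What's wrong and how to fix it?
Bug: The inner MAX is an aggregate inside WHERE, which is not allowed

Fix: Put the inner MAX in a scalar subquery

Corrected query:
SELECT MAX(reading) FROM sensors WHERE reading < (SELECT MAX(reading) FROM sensors)

Result:
MAX(reading)
------------
24.7        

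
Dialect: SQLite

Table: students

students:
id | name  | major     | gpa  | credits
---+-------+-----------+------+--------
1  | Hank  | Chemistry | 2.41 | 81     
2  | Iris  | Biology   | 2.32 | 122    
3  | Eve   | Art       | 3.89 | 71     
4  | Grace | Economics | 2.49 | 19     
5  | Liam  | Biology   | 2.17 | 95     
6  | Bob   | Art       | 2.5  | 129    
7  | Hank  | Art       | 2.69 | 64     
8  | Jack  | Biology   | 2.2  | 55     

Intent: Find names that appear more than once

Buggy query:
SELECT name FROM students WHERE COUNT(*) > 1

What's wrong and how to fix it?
Bug: WHERE can't reference COUNT(*); aggregates are computed after WHERE

Fix: GROUP BY name, then filter groups with HAVING COUNT(*) > 1

Corrected query:
SELECT name FROM students GROUP BY name HAVING COUNT(*) > 1

Result:
name
----
Hank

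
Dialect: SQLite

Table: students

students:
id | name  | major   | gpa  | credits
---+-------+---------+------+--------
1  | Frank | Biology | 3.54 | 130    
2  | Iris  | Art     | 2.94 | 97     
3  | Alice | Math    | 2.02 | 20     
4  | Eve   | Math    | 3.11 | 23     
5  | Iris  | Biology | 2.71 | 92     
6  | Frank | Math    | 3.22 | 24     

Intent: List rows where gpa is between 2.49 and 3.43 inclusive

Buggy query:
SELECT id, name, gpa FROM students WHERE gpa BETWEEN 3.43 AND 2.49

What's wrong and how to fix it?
Bug: The bounds are reversed; BETWEEN a AND b requires a <= b to match anything

Fix: Write BETWEEN 2.49 AND 3.43

Corrected query:
SELECT id, name, gpa FROM students WHERE gpa BETWEEN 2.49 AND 3.43

Result:
id | name  | gpa 
---+-------+-----
2  | Iris  | 2.94
4  | Eve   | 3.11
5  | Iris  | 2.71
6  | Frank | 3.22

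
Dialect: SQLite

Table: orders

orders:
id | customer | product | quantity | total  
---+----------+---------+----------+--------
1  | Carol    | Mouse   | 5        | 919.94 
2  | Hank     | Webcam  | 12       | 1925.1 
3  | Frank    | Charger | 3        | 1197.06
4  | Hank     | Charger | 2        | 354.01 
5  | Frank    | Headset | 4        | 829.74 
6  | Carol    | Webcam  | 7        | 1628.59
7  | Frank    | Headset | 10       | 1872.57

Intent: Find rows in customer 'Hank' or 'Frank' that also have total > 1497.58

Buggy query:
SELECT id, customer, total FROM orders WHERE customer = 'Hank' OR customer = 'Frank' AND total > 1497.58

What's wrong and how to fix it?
Bug: AND binds tighter than OR, so this parses as customer = 'Hank' OR (customer = 'Frank' AND total > 1497.58)

Fix: Group the OR with parentheses (or use IN), then AND the threshold

Corrected query:
SELECT id, customer, total FROM orders WHERE (customer = 'Hank' OR customer = 'Frank') AND total > 1497.58

Result:
id | customer | total  
---+----------+--------
2  | Hank     | 1925.1 
7  | Frank    | 1872.57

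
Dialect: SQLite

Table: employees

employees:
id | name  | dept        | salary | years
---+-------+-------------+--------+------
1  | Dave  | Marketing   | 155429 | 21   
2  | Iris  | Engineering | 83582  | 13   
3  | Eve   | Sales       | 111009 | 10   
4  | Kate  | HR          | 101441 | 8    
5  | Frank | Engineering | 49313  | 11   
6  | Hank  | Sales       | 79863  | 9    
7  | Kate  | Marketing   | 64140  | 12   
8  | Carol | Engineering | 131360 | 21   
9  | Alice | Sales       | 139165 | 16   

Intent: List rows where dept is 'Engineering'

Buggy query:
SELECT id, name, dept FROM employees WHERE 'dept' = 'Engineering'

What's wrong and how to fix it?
Bug: Single quotes denote string literals in SQL; the column name is being compared as a constant string

Fix: Remove the quotes around the column name (or use double quotes for an identifier)

Corrected query:
SELECT id, name, dept FROM employees WHERE dept = 'Engineering'

Result:
id | name  | dept       
---+-------+------------
2  | Iris  | Engineering
5  | Frank | Engineering
8  | Carol | Engineering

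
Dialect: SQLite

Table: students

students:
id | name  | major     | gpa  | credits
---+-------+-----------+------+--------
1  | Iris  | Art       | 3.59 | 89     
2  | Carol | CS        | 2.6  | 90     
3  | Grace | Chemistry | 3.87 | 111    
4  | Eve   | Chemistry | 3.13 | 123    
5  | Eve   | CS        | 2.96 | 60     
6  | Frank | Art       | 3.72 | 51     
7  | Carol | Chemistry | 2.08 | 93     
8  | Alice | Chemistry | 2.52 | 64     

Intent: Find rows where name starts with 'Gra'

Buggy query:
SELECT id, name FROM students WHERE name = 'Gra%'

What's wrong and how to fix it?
Bug: '=' compares the literal string including the % character; pattern matching needs LIKE

Fix: Use LIKE for wildcard pattern matching

Corrected query:
SELECT id, name FROM students WHERE name LIKE 'Gra%'

Result:
id | name 
---+------
3  | Grace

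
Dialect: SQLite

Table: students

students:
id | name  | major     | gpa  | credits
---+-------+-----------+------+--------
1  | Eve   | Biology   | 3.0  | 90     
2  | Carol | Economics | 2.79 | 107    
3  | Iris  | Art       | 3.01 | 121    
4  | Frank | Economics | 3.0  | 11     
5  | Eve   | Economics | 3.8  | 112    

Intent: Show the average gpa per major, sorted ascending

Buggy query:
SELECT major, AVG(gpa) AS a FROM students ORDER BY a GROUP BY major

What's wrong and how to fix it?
Bug: ORDER BY appears before GROUP BY; SQL clause order requires GROUP BY first

Fix: Reorder: SELECT … FROM … GROUP BY … ORDER BY …

Corrected query:
SELECT major, AVG(gpa) AS a FROM students GROUP BY major ORDER BY a

Result:
major     | a       
----------+---------
Biology   | 3       
Art       | 3.01    
Economics | 3.196667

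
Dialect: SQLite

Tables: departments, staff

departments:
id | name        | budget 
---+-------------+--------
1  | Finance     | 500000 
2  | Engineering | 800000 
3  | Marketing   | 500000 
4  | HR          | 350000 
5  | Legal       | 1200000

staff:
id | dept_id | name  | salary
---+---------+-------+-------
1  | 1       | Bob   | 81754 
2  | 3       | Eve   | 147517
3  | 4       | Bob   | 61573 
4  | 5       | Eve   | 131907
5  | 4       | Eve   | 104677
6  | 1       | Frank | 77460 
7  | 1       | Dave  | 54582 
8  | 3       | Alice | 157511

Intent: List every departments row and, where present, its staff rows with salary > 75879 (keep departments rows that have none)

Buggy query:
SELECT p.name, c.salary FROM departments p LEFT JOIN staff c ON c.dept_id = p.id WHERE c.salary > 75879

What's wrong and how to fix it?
Bug: Filtering c.salary in WHERE discards the NULL rows produced by LEFT JOIN, turning it into an inner join

Fix: Move the right-table condition into the ON clause so unmatched parents are kept

Corrected query:
SELECT p.name, c.salary FROM departments p LEFT JOIN staff c ON c.dept_id = p.id AND c.salary > 75879

Result:
name        | salary
------------+-------
Finance     | 77460 
Finance     | 81754 
Engineering | NULL  
Marketing   | 147517
Marketing   | 157511
HR          | 104677
Legal       | 131907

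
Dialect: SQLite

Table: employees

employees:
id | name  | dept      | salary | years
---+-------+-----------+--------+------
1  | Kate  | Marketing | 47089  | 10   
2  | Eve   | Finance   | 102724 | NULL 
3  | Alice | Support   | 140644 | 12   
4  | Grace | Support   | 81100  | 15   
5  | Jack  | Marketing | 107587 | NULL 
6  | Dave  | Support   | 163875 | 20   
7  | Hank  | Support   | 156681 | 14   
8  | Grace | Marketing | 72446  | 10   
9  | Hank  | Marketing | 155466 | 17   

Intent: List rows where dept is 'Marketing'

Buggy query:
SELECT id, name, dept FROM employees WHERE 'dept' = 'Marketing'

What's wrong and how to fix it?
Bug: 'dept' in single quotes is a string literal, not the column; the comparison is literal-vs-literal and never true

Fix: Remove the quotes around the column name (or use double quotes for an identifier)

Corrected query:
SELECT id, name, dept FROM employees WHERE dept = 'Marketing'

Result:
id | name  | dept     
---+-------+----------
1  | Kate  | Marketing
5  | Jack  | Marketing
8  | Grace | Marketing
9  | Hank  | Marketing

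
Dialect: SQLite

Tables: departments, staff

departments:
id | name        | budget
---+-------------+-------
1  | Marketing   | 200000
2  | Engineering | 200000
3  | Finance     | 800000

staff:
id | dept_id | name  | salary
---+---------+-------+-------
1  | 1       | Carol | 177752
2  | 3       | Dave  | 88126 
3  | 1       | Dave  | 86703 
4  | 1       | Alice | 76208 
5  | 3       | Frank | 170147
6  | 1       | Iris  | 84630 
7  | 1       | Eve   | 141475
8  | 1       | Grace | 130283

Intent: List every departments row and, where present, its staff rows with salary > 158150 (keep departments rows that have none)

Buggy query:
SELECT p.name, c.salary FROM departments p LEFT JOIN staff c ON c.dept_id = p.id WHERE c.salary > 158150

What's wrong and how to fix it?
Bug: Filtering c.salary in WHERE discards the NULL rows produced by LEFT JOIN, turning it into an inner join

Fix: Move the right-table condition into the ON clause so unmatched parents are kept

Corrected query:
SELECT p.name, c.salary FROM departments p LEFT JOIN staff c ON c.dept_id = p.id AND c.salary > 158150

Result:
name        | salary
------------+-------
Marketing   | 177752
Engineering | NULL  
Finance     | 170147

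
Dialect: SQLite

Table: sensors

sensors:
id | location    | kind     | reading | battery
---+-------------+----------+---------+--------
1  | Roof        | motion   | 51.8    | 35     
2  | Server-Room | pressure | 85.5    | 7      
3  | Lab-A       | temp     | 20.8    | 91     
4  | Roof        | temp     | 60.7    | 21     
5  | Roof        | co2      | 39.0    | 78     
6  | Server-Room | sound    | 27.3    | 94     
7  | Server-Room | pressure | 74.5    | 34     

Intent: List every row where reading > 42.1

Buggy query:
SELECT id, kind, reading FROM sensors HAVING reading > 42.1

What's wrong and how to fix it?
Bug: HAVING filters the output of aggregation, but this query has no GROUP BY and no aggregate functions, so SQLite rejects it (HAVING clause on a non-aggregate query); the condition here is per row

Fix: Replace HAVING with WHERE since the condition applies to individual rows

Corrected query:
SELECT id, kind, reading FROM sensors WHERE reading > 42.1

Result:
id | kind     | reading
---+----------+--------
1  | motion   | 51.8   
2  | pressure | 85.5   
4  | temp     | 60.7   
7  | pressure | 74.5   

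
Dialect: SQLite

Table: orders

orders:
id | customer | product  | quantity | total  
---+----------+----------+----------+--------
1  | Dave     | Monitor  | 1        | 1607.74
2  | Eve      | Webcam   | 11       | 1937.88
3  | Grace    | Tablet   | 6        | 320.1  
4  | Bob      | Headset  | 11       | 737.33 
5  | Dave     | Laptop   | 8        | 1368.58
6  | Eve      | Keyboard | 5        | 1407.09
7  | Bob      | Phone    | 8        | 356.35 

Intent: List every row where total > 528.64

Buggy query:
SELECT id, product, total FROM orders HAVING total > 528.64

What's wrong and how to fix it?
Bug: HAVING filters the output of aggregation, but this query has no GROUP BY and no aggregate functions, so SQLite rejects it (HAVING clause on a non-aggregate query); the condition here is per row

Fix: Replace HAVING with WHERE since the condition applies to individual rows

Corrected query:
SELECT id, product, total FROM orders WHERE total > 528.64

Result:
id | product  | total  
---+----------+--------
1  | Monitor  | 1607.74
2  | Webcam   | 1937.88
4  | Headset  | 737.33 
5  | Laptop   | 1368.58
6  | Keyboard | 1407.09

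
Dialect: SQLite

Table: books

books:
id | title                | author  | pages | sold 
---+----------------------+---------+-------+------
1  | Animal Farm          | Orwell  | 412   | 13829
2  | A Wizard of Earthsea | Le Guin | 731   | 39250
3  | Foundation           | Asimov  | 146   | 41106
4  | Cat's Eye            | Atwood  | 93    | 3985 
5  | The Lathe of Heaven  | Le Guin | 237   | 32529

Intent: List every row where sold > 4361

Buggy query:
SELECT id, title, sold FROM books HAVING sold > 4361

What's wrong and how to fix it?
Bug: HAVING filters the output of aggregation, but this query has no GROUP BY and no aggregate functions, so SQLite rejects it (HAVING clause on a non-aggregate query); the condition here is per row

Fix: Use WHERE for row-level filtering

Corrected query:
SELECT id, title, sold FROM books WHERE sold > 4361

Result:
id | title                | sold 
---+----------------------+------
1  | Animal Farm          | 13829
2  | A Wizard of Earthsea | 39250
3  | Foundation           | 41106
5  | The Lathe of Heaven  | 32529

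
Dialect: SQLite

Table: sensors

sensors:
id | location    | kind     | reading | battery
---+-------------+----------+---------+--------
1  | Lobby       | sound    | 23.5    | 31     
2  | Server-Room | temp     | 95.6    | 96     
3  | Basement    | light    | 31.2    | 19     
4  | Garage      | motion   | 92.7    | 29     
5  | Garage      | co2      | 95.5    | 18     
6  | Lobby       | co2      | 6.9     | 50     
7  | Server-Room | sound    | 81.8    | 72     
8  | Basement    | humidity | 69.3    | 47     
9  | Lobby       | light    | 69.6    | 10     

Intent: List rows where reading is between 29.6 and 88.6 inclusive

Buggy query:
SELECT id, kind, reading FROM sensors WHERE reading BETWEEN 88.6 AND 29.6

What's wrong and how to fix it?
Bug: BETWEEN expects the lower bound first; with 88.6 AND 29.6 the range is empty

Fix: Swap the bounds so the smaller value comes first

Corrected query:
SELECT id, kind, reading FROM sensors WHERE reading BETWEEN 29.6 AND 88.6

Result:
id | kind     | reading
---+----------+--------
3  | light    | 31.2   
7  | sound    | 81.8   
8  | humidity | 69.3   
9  | light    | 69.6   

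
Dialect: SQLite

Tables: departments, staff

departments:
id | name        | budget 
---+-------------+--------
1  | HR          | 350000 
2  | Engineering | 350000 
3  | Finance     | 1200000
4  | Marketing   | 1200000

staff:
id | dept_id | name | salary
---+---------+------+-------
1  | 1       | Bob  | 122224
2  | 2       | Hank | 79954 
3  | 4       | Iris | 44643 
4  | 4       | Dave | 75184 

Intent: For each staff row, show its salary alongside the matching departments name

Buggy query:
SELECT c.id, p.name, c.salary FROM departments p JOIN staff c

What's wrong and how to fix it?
Bug: Missing join condition: each staff row is matched to all departments rows instead of just its own

Fix: Specify the join condition linking the foreign key to the parent id

Corrected query:
SELECT c.id, p.name, c.salary FROM departments p JOIN staff c ON c.dept_id = p.id

Result:
id | name        | salary
---+-------------+-------
1  | HR          | 122224
2  | Engineering | 79954 
3  | Marketing   | 44643 
4  | Marketing   | 75184 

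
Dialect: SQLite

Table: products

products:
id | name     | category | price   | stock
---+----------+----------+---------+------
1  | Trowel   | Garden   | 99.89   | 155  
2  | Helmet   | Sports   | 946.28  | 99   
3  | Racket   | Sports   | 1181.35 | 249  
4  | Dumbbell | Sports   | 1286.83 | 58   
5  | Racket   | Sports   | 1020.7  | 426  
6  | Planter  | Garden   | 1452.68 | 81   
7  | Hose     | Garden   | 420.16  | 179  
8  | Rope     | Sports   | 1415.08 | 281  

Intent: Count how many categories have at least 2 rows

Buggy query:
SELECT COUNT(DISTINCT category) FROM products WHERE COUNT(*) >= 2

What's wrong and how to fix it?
Bug: COUNT(*) cannot appear in WHERE; the per-group count doesn't exist yet

Fix: Use a subquery that GROUPs and filters with HAVING, then count its rows

Corrected query:
SELECT COUNT(*) FROM (SELECT category FROM products GROUP BY category HAVING COUNT(*) >= 2)

Result:
COUNT(*)
--------
2       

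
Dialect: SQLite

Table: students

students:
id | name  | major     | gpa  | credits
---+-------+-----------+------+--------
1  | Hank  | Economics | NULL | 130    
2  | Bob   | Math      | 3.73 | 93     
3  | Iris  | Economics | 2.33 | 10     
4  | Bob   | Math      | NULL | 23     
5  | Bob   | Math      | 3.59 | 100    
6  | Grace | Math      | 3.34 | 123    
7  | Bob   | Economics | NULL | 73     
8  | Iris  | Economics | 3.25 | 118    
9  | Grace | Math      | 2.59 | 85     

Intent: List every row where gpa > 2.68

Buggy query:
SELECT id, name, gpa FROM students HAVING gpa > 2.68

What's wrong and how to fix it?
Bug: This is a non-aggregate query (no GROUP BY, no aggregates), so in SQLite the HAVING clause is invalid here; a row-level condition belongs in WHERE

Fix: Replace HAVING with WHERE since the condition applies to individual rows

Corrected query:
SELECT id, name, gpa FROM students WHERE gpa > 2.68

Result:
id | name  | gpa 
---+-------+-----
2  | Bob   | 3.73
5  | Bob   | 3.59
6  | Grace | 3.34
8  | Iris  | 3.25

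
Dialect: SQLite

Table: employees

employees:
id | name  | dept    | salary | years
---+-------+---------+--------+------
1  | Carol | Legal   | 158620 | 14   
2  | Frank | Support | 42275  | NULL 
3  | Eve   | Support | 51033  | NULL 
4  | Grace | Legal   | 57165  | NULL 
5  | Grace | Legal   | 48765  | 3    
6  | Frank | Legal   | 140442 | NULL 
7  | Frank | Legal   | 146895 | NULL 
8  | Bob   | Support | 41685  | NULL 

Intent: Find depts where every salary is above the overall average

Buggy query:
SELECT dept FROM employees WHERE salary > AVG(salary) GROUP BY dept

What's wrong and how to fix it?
Bug: WHERE evaluates per row before aggregation, so AVG() is unavailable

Fix: Compute the overall average in a scalar subquery and compare each group's MIN against it in HAVING

Corrected query:
SELECT dept FROM employees GROUP BY dept HAVING MIN(salary) > (SELECT AVG(salary) FROM employees)

Result:
(no rows)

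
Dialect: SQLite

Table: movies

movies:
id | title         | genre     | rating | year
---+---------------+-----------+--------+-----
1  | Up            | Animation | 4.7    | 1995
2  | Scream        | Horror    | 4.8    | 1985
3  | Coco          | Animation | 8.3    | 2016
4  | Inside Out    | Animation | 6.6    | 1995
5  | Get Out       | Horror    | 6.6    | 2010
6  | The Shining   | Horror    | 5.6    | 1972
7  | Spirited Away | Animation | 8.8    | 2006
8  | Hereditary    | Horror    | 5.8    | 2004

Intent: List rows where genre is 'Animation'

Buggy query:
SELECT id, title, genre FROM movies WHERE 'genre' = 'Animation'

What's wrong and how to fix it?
Bug: Single quotes denote string literals in SQL; the column name is being compared as a constant string

Fix: Remove the quotes around the column name (or use double quotes for an identifier)

Corrected query:
SELECT id, title, genre FROM movies WHERE genre = 'Animation'

Result:
id | title         | genre    
---+---------------+----------
1  | Up            | Animation
3  | Coco          | Animation
4  | Inside Out    | Animation
7  | Spirited Away | Animation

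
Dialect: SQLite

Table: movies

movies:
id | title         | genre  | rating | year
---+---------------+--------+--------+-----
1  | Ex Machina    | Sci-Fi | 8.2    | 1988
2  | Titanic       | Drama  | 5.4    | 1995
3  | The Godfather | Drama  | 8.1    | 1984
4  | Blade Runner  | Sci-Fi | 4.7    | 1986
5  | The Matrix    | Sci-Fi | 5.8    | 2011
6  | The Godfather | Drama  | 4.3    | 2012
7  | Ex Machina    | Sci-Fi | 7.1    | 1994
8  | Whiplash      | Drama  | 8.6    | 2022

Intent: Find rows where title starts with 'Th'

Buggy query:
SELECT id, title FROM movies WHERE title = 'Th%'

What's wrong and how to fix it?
Bug: Wildcards only work with LIKE; '=' treats '%' as a literal character

Fix: Use LIKE for wildcard pattern matching

Corrected query:
SELECT id, title FROM movies WHERE title LIKE 'Th%'

Result:
id | title        
---+--------------
3  | The Godfather
5  | The Matrix   
6  | The Godfather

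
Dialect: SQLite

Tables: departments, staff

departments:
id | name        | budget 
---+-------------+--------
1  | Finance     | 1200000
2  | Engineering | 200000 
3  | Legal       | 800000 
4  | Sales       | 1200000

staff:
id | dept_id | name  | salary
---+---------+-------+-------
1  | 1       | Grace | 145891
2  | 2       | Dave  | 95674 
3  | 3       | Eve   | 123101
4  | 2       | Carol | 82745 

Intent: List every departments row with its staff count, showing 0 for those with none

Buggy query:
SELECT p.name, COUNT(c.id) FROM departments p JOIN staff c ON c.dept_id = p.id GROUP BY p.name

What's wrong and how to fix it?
Bug: An inner join excludes parents with zero children

Fix: Use LEFT JOIN so parents without children still appear (COUNT(c.id) gives 0)

Corrected query:
SELECT p.name, COUNT(c.id) FROM departments p LEFT JOIN staff c ON c.dept_id = p.id GROUP BY p.name

Result:
name        | COUNT(c.id)
------------+------------
Engineering | 2          
Finance     | 1          
Legal       | 1          
Sales       | 0          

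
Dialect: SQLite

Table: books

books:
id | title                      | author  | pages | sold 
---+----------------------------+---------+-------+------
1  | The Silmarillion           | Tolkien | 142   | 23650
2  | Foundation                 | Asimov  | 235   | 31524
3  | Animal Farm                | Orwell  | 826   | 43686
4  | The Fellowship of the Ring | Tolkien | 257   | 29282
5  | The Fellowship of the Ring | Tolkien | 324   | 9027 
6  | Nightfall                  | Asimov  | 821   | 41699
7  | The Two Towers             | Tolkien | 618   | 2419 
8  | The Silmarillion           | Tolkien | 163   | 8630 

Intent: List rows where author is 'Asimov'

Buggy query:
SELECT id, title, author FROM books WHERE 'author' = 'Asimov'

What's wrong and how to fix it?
Bug: Single quotes denote string literals in SQL; the column name is being compared as a constant string

Fix: Reference the column as author without single quotes

Corrected query:
SELECT id, title, author FROM books WHERE author = 'Asimov'

Result:
id | title      | author
---+------------+-------
2  | Foundation | Asimov
6  | Nightfall  | Asimov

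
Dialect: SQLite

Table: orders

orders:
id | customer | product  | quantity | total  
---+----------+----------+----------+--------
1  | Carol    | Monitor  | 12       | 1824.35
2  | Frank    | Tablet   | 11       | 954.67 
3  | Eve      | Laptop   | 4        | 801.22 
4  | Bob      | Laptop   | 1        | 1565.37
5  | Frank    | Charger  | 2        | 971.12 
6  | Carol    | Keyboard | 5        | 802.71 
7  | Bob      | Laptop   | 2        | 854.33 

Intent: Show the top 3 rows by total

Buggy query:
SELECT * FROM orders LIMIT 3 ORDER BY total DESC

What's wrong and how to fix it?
Bug: LIMIT must come after ORDER BY

Fix: Swap the clauses: ORDER BY first, then LIMIT

Corrected query:
SELECT * FROM orders ORDER BY total DESC LIMIT 3

Result:
id | customer | product | quantity | total  
---+----------+---------+----------+--------
1  | Carol    | Monitor | 12       | 1824.35
4  | Bob      | Laptop  | 1        | 1565.37
5  | Frank    | Charger | 2        | 971.12 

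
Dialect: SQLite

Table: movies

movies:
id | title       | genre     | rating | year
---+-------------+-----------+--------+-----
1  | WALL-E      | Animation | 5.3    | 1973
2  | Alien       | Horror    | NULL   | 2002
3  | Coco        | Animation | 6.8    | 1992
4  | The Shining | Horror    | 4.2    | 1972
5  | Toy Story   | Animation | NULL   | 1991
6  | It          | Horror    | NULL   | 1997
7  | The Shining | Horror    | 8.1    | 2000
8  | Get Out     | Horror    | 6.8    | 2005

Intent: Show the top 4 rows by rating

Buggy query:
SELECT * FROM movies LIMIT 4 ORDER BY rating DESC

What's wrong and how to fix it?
Bug: LIMIT must come after ORDER BY

Fix: Sort with ORDER BY, then apply LIMIT

Corrected query:
SELECT * FROM movies ORDER BY rating DESC LIMIT 4

Result:
id | title       | genre     | rating | year
---+-------------+-----------+--------+-----
7  | The Shining | Horror    | 8.1    | 2000
3  | Coco        | Animation | 6.8    | 1992
8  | Get Out     | Horror    | 6.8    | 2005
1  | WALL-E      | Animation | 5.3    | 1973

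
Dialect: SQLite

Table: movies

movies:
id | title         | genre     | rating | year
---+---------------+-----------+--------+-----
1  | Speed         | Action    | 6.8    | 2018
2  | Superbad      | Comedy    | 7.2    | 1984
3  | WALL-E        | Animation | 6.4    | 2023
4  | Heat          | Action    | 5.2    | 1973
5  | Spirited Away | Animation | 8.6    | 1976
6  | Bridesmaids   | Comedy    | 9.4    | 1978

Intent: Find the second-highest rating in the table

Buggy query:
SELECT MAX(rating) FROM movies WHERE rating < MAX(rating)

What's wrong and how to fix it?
Bug: MAX(rating) on the right of the comparison is an aggregate-in-WHERE error

Fix: Compute the overall MAX in a subquery, then take MAX of rows below it

Corrected query:
SELECT MAX(rating) FROM movies WHERE rating < (SELECT MAX(rating) FROM movies)

Result:
MAX(rating)
-----------
8.6        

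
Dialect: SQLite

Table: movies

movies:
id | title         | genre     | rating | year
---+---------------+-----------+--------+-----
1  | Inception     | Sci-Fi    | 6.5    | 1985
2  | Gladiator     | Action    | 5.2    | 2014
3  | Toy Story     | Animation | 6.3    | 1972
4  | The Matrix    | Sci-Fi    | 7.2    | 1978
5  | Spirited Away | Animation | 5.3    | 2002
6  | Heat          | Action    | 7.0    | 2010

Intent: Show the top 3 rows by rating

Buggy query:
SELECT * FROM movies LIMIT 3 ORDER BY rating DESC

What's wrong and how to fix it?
Bug: LIMIT must come after ORDER BY

Fix: Sort with ORDER BY, then apply LIMIT

Corrected query:
SELECT * FROM movies ORDER BY rating DESC LIMIT 3

Result:
id | title      | genre  | rating | year
---+------------+--------+--------+-----
4  | The Matrix | Sci-Fi | 7.2    | 1978
6  | Heat       | Action | 7      | 2010
1  | Inception  | Sci-Fi | 6.5    | 1985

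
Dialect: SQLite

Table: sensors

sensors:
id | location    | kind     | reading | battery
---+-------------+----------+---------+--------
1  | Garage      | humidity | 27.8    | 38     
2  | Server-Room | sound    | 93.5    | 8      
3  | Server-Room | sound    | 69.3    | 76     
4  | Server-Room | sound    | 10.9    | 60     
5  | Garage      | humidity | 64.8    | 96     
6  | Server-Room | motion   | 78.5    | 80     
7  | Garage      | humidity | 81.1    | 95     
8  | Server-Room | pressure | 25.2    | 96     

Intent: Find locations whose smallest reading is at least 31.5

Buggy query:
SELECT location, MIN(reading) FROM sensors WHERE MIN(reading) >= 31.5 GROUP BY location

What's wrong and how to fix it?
Bug: MIN() in WHERE is a misuse of aggregate

Fix: Replace WHERE with HAVING after the GROUP BY

Corrected query:
SELECT location, MIN(reading) FROM sensors GROUP BY location HAVING MIN(reading) >= 31.5

Result:
(no rows)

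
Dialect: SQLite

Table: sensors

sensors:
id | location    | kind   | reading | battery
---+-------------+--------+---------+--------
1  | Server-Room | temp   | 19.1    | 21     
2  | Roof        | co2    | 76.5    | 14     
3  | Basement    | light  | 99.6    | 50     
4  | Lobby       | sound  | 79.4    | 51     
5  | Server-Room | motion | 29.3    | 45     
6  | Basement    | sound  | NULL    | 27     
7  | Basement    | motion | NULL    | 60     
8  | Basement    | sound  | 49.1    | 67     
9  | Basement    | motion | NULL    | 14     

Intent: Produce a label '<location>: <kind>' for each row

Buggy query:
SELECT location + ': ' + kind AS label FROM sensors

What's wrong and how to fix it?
Bug: SQLite uses || for string concatenation; + coerces text to numbers (yielding 0)

Fix: Replace + with || to concatenate text

Corrected query:
SELECT location || ': ' || kind AS label FROM sensors

Result:
label              
-------------------
Server-Room: temp  
Roof: co2          
Basement: light    
Lobby: sound       
Server-Room: motion
Basement: sound    
Basement: motion   
Basement: sound    
Basement: motion   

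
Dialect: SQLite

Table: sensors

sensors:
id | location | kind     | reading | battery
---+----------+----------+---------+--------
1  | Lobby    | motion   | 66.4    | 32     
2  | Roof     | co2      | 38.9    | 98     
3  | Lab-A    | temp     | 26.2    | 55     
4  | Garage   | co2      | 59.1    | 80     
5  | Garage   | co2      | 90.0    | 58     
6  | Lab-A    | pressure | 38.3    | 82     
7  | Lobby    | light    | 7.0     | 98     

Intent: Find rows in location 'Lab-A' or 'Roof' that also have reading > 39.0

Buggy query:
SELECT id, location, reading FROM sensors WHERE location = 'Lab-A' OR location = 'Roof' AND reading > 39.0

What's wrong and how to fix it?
Bug: Without parentheses, AND is evaluated before OR, so the reading filter only applies to the 'Roof' branch

Fix: Group the OR with parentheses (or use IN), then AND the threshold

Corrected query:
SELECT id, location, reading FROM sensors WHERE (location = 'Lab-A' OR location = 'Roof') AND reading > 39.0

Result:
(no rows)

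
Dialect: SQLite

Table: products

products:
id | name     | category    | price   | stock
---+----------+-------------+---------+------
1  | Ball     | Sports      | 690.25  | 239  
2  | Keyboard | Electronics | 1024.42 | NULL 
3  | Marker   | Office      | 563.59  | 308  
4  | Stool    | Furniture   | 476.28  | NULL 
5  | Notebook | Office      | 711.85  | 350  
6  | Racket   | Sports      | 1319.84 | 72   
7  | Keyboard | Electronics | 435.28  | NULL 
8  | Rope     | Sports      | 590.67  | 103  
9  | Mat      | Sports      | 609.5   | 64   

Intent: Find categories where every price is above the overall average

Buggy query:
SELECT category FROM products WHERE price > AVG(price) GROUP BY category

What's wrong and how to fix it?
Bug: WHERE evaluates per row before aggregation, so AVG() is unavailable

Fix: Compute the overall average in a scalar subquery and compare each group's MIN against it in HAVING

Corrected query:
SELECT category FROM products GROUP BY category HAVING MIN(price) > (SELECT AVG(price) FROM products)

Result:
(no rows)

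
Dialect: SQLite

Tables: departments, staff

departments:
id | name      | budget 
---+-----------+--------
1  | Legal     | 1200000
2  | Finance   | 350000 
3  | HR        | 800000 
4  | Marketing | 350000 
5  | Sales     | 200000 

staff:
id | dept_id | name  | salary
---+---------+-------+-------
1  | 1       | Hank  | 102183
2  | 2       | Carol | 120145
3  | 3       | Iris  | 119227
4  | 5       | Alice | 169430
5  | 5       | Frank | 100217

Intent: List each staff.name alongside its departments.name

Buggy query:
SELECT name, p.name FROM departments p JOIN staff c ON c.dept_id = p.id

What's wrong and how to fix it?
Bug: 'name' exists in both joined tables, so the database can't tell which one is meant

Fix: Qualify the column with its table alias (c.name)

Corrected query:
SELECT c.name, p.name FROM departments p JOIN staff c ON c.dept_id = p.id

Result:
name  | name   
------+--------
Hank  | Legal  
Carol | Finance
Iris  | HR     
Alice | Sales  
Frank | Sales  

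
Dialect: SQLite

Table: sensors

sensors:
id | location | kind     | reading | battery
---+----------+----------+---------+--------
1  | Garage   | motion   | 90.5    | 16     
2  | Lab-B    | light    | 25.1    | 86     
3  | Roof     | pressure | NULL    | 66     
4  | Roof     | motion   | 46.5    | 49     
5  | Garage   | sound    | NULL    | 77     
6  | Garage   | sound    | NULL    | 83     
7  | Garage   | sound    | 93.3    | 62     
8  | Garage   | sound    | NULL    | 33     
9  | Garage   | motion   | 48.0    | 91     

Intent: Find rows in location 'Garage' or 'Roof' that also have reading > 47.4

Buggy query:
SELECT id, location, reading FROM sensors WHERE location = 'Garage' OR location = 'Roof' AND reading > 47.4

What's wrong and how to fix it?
Bug: AND binds tighter than OR, so this parses as location = 'Garage' OR (location = 'Roof' AND reading > 47.4)

Fix: Group the OR with parentheses (or use IN), then AND the threshold

Corrected query:
SELECT id, location, reading FROM sensors WHERE (location = 'Garage' OR location = 'Roof') AND reading > 47.4

Result:
id | location | reading
---+----------+--------
1  | Garage   | 90.5   
7  | Garage   | 93.3   
9  | Garage   | 48     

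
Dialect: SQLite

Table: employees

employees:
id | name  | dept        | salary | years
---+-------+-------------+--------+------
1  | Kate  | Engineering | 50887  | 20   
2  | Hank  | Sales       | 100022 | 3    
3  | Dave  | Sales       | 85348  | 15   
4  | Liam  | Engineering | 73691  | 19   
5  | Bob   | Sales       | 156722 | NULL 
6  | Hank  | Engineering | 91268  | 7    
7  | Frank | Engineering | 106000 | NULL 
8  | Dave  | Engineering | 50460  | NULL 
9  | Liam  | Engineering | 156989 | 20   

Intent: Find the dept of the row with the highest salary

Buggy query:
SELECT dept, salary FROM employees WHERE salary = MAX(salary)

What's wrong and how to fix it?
Bug: WHERE is evaluated per row; an aggregate over the whole table isn't defined there

Fix: Use a subquery: WHERE salary = (SELECT MAX(salary) FROM employees)

Corrected query:
SELECT dept, salary FROM employees WHERE salary = (SELECT MAX(salary) FROM employees)

Result:
dept        | salary
------------+-------
Engineering | 156989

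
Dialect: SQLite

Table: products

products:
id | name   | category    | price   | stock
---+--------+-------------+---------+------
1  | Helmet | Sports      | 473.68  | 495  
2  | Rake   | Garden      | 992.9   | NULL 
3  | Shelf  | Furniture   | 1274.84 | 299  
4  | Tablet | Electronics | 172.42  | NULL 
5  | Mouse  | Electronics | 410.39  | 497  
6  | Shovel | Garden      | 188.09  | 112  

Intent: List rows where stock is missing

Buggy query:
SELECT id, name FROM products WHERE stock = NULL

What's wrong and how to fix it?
Bug: '= NULL' is always unknown in SQL three-valued logic, so no rows match

Fix: Use IS NULL to test for NULL

Corrected query:
SELECT id, name FROM products WHERE stock IS NULL

Result:
id | name  
---+-------
2  | Rake  
4  | Tablet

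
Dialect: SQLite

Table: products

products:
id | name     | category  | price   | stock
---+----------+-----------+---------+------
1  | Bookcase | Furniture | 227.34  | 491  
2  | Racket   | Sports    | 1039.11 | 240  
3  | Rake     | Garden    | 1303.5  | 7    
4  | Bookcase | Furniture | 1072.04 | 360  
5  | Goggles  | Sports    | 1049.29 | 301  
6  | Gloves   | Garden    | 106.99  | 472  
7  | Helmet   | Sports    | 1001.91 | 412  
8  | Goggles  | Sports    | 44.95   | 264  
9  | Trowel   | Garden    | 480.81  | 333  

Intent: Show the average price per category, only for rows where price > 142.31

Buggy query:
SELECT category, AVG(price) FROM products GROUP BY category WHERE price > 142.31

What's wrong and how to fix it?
Bug: WHERE cannot follow GROUP BY

Fix: Move the WHERE clause before GROUP BY

Corrected query:
SELECT category, AVG(price) FROM products WHERE price > 142.31 GROUP BY category

Result:
category  | AVG(price) 
----------+------------
Furniture | 649.69     
Garden    | 892.155    
Sports    | 1030.103333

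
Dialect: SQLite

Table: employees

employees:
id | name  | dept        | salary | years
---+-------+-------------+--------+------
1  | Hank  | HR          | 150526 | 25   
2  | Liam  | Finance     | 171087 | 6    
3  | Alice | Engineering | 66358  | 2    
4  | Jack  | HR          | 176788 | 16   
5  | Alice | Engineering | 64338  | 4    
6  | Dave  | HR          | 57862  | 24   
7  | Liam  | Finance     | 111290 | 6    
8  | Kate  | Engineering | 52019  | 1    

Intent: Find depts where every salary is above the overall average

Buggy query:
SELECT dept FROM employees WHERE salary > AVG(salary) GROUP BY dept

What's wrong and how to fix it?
Bug: WHERE evaluates per row before aggregation, so AVG() is unavailable

Fix: Use a subquery for AVG and a HAVING MIN(...) filter so the condition holds for every row in the group

Corrected query:
SELECT dept FROM employees GROUP BY dept HAVING MIN(salary) > (SELECT AVG(salary) FROM employees)

Result:
dept   
-------
Finance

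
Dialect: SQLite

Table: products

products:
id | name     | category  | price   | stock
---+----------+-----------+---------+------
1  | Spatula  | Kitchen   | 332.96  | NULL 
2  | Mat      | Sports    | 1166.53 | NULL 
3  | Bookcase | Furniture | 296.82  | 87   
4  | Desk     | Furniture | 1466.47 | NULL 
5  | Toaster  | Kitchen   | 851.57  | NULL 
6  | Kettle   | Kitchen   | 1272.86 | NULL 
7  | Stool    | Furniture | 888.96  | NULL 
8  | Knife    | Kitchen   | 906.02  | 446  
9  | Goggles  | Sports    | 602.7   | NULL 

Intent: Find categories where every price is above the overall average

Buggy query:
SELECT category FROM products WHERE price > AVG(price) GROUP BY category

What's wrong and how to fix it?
Bug: WHERE evaluates per row before aggregation, so AVG() is unavailable

Fix: Compute the overall average in a scalar subquery and compare each group's MIN against it in HAVING

Corrected query:
SELECT category FROM products GROUP BY category HAVING MIN(price) > (SELECT AVG(price) FROM products)

Result:
(no rows)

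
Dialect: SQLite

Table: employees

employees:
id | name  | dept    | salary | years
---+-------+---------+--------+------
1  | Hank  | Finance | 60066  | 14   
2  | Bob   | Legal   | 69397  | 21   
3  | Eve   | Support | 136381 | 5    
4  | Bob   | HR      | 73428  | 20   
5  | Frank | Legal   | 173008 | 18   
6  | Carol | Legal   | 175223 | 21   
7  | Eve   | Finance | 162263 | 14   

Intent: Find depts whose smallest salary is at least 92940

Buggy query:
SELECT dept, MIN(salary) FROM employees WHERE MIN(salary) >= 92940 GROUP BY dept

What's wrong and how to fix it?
Bug: Aggregates like MIN are computed per group after WHERE runs

Fix: Replace WHERE with HAVING after the GROUP BY

Corrected query:
SELECT dept, MIN(salary) FROM employees GROUP BY dept HAVING MIN(salary) >= 92940

Result:
dept    | MIN(salary)
--------+------------
Support | 136381     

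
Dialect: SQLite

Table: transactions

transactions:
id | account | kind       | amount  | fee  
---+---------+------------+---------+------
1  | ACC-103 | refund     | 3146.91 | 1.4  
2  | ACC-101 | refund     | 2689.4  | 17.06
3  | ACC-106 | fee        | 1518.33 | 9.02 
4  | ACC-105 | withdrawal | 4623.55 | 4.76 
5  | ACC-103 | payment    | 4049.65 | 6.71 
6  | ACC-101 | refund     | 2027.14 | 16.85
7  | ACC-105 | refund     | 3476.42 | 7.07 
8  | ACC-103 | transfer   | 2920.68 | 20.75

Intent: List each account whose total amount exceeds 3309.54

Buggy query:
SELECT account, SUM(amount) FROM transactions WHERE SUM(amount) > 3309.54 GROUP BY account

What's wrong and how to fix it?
Bug: SUM(amount) is an aggregate, but WHERE filters rows before aggregation

Fix: Use HAVING (which filters groups after aggregation) instead of WHERE

Corrected query:
SELECT account, SUM(amount) FROM transactions GROUP BY account HAVING SUM(amount) > 3309.54

Result:
account | SUM(amount)
--------+------------
ACC-101 | 4716.54    
ACC-103 | 10117.24   
ACC-105 | 8099.97    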